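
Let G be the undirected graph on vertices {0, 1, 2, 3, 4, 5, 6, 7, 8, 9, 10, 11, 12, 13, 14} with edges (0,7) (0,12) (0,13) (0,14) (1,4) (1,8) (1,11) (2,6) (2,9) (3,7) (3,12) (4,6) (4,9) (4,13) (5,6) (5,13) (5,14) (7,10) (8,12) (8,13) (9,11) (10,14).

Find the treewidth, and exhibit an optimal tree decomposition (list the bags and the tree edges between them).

Treewidth 3.
One optimal decomposition is:
Bags: B1 = {3, 7, 10, 12}  B2 = {0, 7, 10, 12}  B3 = {0, 10, 12, 14}  B4 = {0, 8, 12, 14}  B5 = {0, 8, 13, 14}  B6 = {5, 8, 13, 14}  B7 = {1, 5, 8, 13}  B8 = {1, 4, 5, 13}  B9 = {1, 4, 5, 6}  B10 = {1, 4, 6, 11}  B11 = {4, 6, 9, 11}  B12 = {2, 6, 9, 11}
Tree: B1–B2, B2–B3, B3–B4, B4–B5, B5–B6, B6–B7, B7–B8, B8–B9, B9–B10, B10–B11, B11–B12

Each bag holds 4 vertices, so the decomposition has width 3, which upper-bounds the treewidth. For the lower bound: the 4 vertex sets {3,7,10}, {12}, {0}, {5,8,13,14} are disjoint, each induces a connected subgraph, and every pair is joined by at least one edge of G. Contracting each set to a single vertex therefore yields K_{4} as a minor, and since treewidth is minor-monotone, tw(G) ≥ tw(K_{4}) = 3. Hence tw(G) = 3 exactly.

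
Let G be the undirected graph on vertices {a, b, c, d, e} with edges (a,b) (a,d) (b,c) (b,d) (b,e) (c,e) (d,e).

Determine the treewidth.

A width-2 tree decomposition is:
Bags: B1 = {b, c, e}  B2 = {b, d, e}  B3 = {a, b, d}
Tree: B1–B2, B2–B3
Every bag has size at most 3, so the width is 3 − 1 = 2 and tw(G) ≤ 2. On the other hand G contains the 3-clique {b, d, e}. A clique must lie in a single bag of any decomposition, so no decomposition can have width below 2. Combining the bounds, tw(G) = 2.

2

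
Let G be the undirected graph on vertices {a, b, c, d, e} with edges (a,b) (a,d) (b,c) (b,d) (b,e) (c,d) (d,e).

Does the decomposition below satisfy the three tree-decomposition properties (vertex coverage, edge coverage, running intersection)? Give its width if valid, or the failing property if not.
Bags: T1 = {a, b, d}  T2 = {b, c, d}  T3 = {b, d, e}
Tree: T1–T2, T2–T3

Yes; width 2.

Vertex coverage: the bags together contain {a, b, c, d, e}, the full vertex set. Edge coverage: each edge of G has both endpoints in at least one bag. Running intersection: for every vertex, the bags containing it form a connected subtree. All three properties hold, so this is a valid tree decomposition of width max|bag| − 1 = 2, and hence tw(G) ≤ 2.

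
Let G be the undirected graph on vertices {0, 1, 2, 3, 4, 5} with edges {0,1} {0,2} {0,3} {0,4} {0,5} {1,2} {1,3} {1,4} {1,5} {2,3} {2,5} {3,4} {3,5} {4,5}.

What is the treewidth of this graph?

A width-4 tree decomposition is:
Bags: B1 = {0, 1, 3, 4, 5}  B2 = {0, 1, 2, 3, 5}
Tree: B1–B2
Every bag has size at most 5, so the width is 5 − 1 = 4 and tw(G) ≤ 4. On the other hand G contains the 5-clique {0, 1, 2, 3, 5}. A clique must lie in a single bag of any decomposition, so no decomposition can have width below 4. The upper and lower bounds meet at 4, so that is the treewidth.

4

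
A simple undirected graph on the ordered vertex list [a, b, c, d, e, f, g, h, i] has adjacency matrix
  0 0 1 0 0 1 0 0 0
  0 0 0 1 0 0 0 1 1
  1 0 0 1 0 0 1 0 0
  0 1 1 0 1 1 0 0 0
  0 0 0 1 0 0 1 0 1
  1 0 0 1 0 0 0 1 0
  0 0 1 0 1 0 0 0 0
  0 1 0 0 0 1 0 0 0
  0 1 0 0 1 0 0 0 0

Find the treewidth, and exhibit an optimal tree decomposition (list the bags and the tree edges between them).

Every bag has size at most 4, so the width is 4 − 1 = 3 and tw(G) ≤ 3. For the lower bound: the 4 vertex sets {e,g,i}, {b}, {d}, {a,c,f,h} are disjoint, each induces a connected subgraph, and every pair is joined by at least one edge of G. Contracting each set to a single vertex therefore yields K_{4} as a minor, and since treewidth is minor-monotone, tw(G) ≥ tw(K_{4}) = 3. Therefore the treewidth is 3.

Treewidth 3.
One optimal decomposition is:
Bags: B1 = {b, e, g, i}  B2 = {b, d, e, g}  B3 = {b, c, d, g}  B4 = {b, c, d, h}  B5 = {c, d, f, h}  B6 = {a, c, f, h}
Tree: B1–B2, B2–B3, B3–B4, B4–B5, B5–B6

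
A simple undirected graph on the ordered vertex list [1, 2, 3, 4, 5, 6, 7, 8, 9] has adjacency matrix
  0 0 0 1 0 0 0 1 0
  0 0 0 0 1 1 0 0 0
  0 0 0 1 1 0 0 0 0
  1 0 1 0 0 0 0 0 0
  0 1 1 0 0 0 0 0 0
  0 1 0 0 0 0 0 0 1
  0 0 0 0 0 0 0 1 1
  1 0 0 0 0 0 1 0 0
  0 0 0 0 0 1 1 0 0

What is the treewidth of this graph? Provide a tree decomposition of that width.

Every bag has size at most 3, so the width is 3 − 1 = 2 and tw(G) ≤ 2. The edges 6–2–5–3–4–1–8–7–9–6 form a cycle, so G is not a tree and its treewidth is at least 2. Hence tw(G) = 2 exactly.

Treewidth 2.
One such decomposition:
Bags: B1 = {2, 5, 6}  B2 = {3, 5, 6}  B3 = {3, 4, 6}  B4 = {1, 4, 6}  B5 = {1, 6, 8}  B6 = {6, 7, 8}  B7 = {6, 7, 9}
Tree: B1–B2, B2–B3, B3–B4, B4–B5, B5–B6, B6–B7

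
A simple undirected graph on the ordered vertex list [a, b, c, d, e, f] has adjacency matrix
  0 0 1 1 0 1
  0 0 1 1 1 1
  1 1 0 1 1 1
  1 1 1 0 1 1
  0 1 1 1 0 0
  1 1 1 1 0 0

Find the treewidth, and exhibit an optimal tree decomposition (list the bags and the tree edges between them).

Treewidth 3.
Bags: B1 = {b, c, d, e}  B2 = {b, c, d, f}  B3 = {a, c, d, f}
Tree: B1–B2, B2–B3

The largest bag has 4 vertices, giving width 3; this decomposition certifies tw(G) ≤ 3. On the other hand G contains the 4-clique {b, c, d, e}. A clique must lie in a single bag of any decomposition, so no decomposition can have width below 3. Therefore the treewidth is 3.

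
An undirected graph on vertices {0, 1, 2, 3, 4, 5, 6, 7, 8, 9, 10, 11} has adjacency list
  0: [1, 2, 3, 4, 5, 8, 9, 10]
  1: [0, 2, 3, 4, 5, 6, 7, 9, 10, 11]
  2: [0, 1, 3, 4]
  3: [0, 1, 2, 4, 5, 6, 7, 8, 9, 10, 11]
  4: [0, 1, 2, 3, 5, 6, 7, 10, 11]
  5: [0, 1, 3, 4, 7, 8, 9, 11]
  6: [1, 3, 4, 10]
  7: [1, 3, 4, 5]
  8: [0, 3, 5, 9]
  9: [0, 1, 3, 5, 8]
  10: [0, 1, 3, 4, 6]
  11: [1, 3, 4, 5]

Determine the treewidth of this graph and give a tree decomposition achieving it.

The largest bag has 5 vertices, giving width 4; this decomposition certifies tw(G) ≤ 4. On the other hand G contains the 5-clique {0, 3, 5, 8, 9}. A clique must lie in a single bag of any decomposition, so no decomposition can have width below 4. Therefore the treewidth is 4.

Treewidth 4.
One optimal decomposition is:
Bags: B1 = {0, 1, 3, 4, 10}  B2 = {0, 1, 3, 4, 5}  B3 = {0, 1, 3, 5, 9}  B4 = {1, 3, 4, 5, 7}  B5 = {1, 3, 4, 5, 11}  B6 = {0, 3, 5, 8, 9}  B7 = {1, 3, 4, 6, 10}  B8 = {0, 1, 2, 3, 4}
Tree: B1–B2, B2–B3, B2–B4, B4–B5, B3–B6, B1–B7, B1–B8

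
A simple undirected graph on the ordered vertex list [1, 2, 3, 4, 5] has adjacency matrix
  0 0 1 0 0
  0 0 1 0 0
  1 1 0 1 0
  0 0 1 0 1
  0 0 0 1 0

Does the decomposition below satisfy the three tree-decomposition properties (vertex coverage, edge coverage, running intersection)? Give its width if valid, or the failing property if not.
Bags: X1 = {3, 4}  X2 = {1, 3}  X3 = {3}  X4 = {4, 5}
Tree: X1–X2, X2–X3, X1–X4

A tree decomposition must satisfy three properties: every vertex lies in some bag; for every edge, both endpoints lie together in some bag; and for every vertex, the bags containing it form a connected subtree. Here vertex 2 appears in no bag, so the decomposition is invalid.

No — vertex 2 appears in no bag.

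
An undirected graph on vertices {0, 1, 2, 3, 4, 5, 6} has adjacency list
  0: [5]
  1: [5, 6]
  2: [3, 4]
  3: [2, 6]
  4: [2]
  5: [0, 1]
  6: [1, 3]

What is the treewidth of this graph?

1

A width-1 tree decomposition is:
Bags: B1 = {2, 4}  B2 = {2, 3}  B3 = {3, 6}  B4 = {1, 6}  B5 = {1, 5}  B6 = {0, 5}
Tree: B1–B2, B2–B3, B3–B4, B4–B5, B5–B6
The largest bag has 2 vertices, giving width 1; this decomposition certifies tw(G) ≤ 1. Any graph with an edge has treewidth ≥ 1, and G has the edge 4–2. Combining the bounds, tw(G) = 1.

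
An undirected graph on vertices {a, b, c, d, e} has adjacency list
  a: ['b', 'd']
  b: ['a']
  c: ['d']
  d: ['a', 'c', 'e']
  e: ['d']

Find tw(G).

A width-1 tree decomposition is:
Bags: B1 = {a, d}  B2 = {a, b}  B3 = {d, e}  B4 = {c, d}
Tree: B1–B2, B1–B3, B1–B4
Every bag has size at most 2, so the width is 2 − 1 = 1 and tw(G) ≤ 1. Any graph with an edge has treewidth ≥ 1, and G has the edge a–d. Hence tw(G) = 1 exactly.

1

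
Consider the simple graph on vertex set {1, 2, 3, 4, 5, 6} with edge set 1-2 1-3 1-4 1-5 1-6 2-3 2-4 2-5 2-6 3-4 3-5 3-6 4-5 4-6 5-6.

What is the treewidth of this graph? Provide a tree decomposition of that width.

With just one bag of size 6, the width is 6 − 1 = 5, so tw(G) ≤ 5. For the lower bound, the 6 vertices {1, 2, 3, 4, 5, 6} are pairwise adjacent, and any tree decomposition puts a clique entirely inside one bag — forcing width ≥ 5. The upper and lower bounds meet at 5, so that is the treewidth.

Treewidth 5.
One such decomposition:
Bags: B1 = {1, 2, 3, 4, 5, 6}
Tree: (single bag)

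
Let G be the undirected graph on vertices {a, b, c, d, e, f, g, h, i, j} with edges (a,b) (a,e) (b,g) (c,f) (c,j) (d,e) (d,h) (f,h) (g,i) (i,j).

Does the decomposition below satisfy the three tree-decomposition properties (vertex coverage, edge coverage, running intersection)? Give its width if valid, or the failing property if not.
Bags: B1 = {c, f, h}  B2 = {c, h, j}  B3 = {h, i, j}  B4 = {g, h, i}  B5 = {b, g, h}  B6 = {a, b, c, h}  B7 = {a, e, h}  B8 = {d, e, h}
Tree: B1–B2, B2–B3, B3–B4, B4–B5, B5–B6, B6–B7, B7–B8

A tree decomposition must satisfy three properties: every vertex lies in some bag; for every edge, both endpoints lie together in some bag; and for every vertex, the bags containing it form a connected subtree. Here bags containing vertex c are not connected in the tree, so the decomposition is invalid.

No — bags containing vertex c are not connected in the tree.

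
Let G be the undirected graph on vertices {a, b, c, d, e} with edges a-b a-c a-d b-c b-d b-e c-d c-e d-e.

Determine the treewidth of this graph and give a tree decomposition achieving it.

The largest bag has 4 vertices, giving width 3; this decomposition certifies tw(G) ≤ 3. Conversely, {b, c, d, e} is a clique of size 4, and the vertices of any clique must share a bag in every tree decomposition; so some bag has ≥ 4 vertices and tw(G) ≥ 3. Combining the bounds, tw(G) = 3.

Treewidth 3.
One optimal decomposition is:
Bags: B1 = {b, c, d, e}  B2 = {a, b, c, d}
Tree: B1–B2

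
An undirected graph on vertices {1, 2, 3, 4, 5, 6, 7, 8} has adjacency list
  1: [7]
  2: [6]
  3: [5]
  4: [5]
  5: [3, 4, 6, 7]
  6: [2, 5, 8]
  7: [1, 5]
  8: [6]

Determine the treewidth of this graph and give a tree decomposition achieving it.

Treewidth 1.
One optimal decomposition is:
Bags: B1 = {5, 6}  B2 = {4, 5}  B3 = {3, 5}  B4 = {5, 7}  B5 = {6, 8}  B6 = {2, 6}  B7 = {1, 7}
Tree: B1–B2, B2–B3, B2–B4, B1–B5, B1–B6, B4–B7

Each bag holds 2 vertices, so the decomposition has width 1, which upper-bounds the treewidth. G has an edge, so its treewidth is at least 1. The upper and lower bounds meet at 1, so that is the treewidth.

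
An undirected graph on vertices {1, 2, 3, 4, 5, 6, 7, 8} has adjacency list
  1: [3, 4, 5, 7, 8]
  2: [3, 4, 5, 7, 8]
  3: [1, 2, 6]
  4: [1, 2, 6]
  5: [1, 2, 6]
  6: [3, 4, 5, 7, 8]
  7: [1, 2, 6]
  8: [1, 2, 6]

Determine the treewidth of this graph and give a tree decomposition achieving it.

Treewidth 3.
One such decomposition:
Bags: B1 = {1, 2, 6, 7}  B2 = {1, 2, 3, 6}  B3 = {1, 2, 6, 8}  B4 = {1, 2, 5, 6}  B5 = {1, 2, 4, 6}
Tree: B1–B2, B2–B3, B3–B4, B4–B5

The largest bag has 4 vertices, giving width 3; this decomposition certifies tw(G) ≤ 3. For the lower bound: the 4 vertex sets {1,7}, {3,6}, {2}, {8} are disjoint, each induces a connected subgraph, and every pair is joined by at least one edge of G. Contracting each set to a single vertex therefore yields K_{4} as a minor, and since treewidth is minor-monotone, tw(G) ≥ tw(K_{4}) = 3. Hence tw(G) = 3 exactly.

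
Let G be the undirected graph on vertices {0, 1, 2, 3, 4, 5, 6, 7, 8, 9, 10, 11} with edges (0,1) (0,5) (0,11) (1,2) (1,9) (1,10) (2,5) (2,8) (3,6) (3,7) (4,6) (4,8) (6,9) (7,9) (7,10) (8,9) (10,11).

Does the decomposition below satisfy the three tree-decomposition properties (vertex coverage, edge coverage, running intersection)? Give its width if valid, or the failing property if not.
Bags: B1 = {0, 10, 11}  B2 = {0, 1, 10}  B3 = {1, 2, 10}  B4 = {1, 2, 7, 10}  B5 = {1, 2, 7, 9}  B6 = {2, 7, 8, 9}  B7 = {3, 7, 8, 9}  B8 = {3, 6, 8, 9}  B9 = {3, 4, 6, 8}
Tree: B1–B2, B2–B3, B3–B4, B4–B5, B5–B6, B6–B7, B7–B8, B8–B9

No — vertex 5 appears in no bag.

A tree decomposition must satisfy three properties: every vertex lies in some bag; for every edge, both endpoints lie together in some bag; and for every vertex, the bags containing it form a connected subtree. Here vertex 5 appears in no bag, so the decomposition is invalid.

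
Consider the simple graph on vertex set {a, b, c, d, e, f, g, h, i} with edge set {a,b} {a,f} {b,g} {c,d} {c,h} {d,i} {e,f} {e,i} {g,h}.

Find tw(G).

2

A width-2 tree decomposition is:
Bags: B1 = {b, g, h}  B2 = {a, b, h}  B3 = {a, f, h}  B4 = {e, f, h}  B5 = {e, h, i}  B6 = {d, h, i}  B7 = {c, d, h}
Tree: B1–B2, B2–B3, B3–B4, B4–B5, B5–B6, B6–B7
Every bag has size at most 3, so the width is 3 − 1 = 2 and tw(G) ≤ 2. Since h–g–b–a–f–e–i–d–c–h is a cycle in G, G is not acyclic. Forests are exactly the graphs of treewidth ≤ 1, so tw(G) ≥ 2. The upper and lower bounds meet at 2, so that is the treewidth.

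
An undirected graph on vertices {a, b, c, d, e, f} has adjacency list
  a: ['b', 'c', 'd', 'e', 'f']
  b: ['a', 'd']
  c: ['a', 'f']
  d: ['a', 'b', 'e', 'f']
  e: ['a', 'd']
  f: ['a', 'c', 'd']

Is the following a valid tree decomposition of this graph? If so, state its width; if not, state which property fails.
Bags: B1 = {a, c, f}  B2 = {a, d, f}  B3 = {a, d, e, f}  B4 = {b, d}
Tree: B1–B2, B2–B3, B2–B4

A tree decomposition must satisfy three properties: every vertex lies in some bag; for every edge, both endpoints lie together in some bag; and for every vertex, the bags containing it form a connected subtree. Here edge (a,b) lies in no bag, so the decomposition is invalid.

No — edge (a,b) lies in no bag.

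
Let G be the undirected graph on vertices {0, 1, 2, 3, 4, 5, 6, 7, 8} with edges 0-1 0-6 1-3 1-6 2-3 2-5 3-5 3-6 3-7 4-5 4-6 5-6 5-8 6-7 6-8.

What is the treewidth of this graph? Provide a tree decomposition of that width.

Treewidth 2.
Bags: B1 = {5, 6, 8}  B2 = {4, 5, 6}  B3 = {3, 5, 6}  B4 = {1, 3, 6}  B5 = {0, 1, 6}  B6 = {2, 3, 5}  B7 = {3, 6, 7}
Tree: B1–B2, B1–B3, B3–B4, B4–B5, B3–B6, B3–B7

The largest bag has 3 vertices, giving width 2; this decomposition certifies tw(G) ≤ 2. On the other hand G contains the 3-clique {2, 3, 5}. A clique must lie in a single bag of any decomposition, so no decomposition can have width below 2. Combining the bounds, tw(G) = 2.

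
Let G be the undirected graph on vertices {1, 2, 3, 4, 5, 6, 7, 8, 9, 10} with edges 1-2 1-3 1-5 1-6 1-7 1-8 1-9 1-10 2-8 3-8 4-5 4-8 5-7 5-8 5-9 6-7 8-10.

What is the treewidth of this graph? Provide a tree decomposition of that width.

Each bag holds 3 vertices, so the decomposition has width 2, which upper-bounds the treewidth. Conversely, {1, 3, 8} is a clique of size 3, and the vertices of any clique must share a bag in every tree decomposition; so some bag has ≥ 3 vertices and tw(G) ≥ 2. Combining the bounds, tw(G) = 2.

Treewidth 2.
One such decomposition:
Bags: B1 = {1, 5, 8}  B2 = {1, 8, 10}  B3 = {1, 5, 7}  B4 = {1, 3, 8}  B5 = {4, 5, 8}  B6 = {1, 5, 9}  B7 = {1, 6, 7}  B8 = {1, 2, 8}
Tree: B1–B2, B1–B3, B2–B4, B1–B5, B3–B6, B3–B7, B1–B8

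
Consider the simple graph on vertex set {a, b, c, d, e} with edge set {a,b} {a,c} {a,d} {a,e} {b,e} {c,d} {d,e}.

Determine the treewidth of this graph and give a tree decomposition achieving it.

Treewidth 2.
One optimal decomposition is:
Bags: B1 = {a, d, e}  B2 = {a, c, d}  B3 = {a, b, e}
Tree: B1–B2, B1–B3

Each bag holds 3 vertices, so the decomposition has width 2, which upper-bounds the treewidth. Conversely, {a, d, e} is a clique of size 3, and the vertices of any clique must share a bag in every tree decomposition; so some bag has ≥ 3 vertices and tw(G) ≥ 2. The upper and lower bounds meet at 2, so that is the treewidth.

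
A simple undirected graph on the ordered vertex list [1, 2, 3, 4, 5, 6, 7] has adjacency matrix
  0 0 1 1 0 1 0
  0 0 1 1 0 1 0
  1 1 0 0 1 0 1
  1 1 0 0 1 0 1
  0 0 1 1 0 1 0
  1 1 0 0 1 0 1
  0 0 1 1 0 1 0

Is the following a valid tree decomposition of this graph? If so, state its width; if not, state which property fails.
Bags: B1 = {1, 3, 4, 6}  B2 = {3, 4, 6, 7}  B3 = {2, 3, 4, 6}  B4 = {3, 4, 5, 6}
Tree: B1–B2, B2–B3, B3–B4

Yes; width 3.

Vertex coverage: the bags together contain {1, 2, 3, 4, 5, 6, 7}, the full vertex set. Edge coverage: each edge of G has both endpoints in at least one bag. Running intersection: for every vertex, the bags containing it form a connected subtree. All three properties hold, so this is a valid tree decomposition of width max|bag| − 1 = 3, and hence tw(G) ≤ 3.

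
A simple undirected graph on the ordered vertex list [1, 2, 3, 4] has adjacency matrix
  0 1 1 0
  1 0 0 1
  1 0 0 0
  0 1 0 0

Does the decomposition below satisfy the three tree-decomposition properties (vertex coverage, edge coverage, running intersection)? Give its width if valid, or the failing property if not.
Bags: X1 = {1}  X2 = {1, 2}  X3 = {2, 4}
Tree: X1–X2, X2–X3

A tree decomposition must satisfy three properties: every vertex lies in some bag; for every edge, both endpoints lie together in some bag; and for every vertex, the bags containing it form a connected subtree. Here vertex 3 appears in no bag, so the decomposition is invalid.

No — vertex 3 appears in no bag.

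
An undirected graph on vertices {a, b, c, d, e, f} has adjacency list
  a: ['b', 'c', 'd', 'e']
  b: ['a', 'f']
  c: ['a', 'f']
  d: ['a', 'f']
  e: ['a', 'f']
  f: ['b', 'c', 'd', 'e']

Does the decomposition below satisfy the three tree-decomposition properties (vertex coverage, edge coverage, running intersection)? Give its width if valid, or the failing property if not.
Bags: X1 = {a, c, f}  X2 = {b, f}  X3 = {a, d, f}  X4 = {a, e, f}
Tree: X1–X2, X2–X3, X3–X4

No — edge (a,b) lies in no bag.

A tree decomposition must satisfy three properties: every vertex lies in some bag; for every edge, both endpoints lie together in some bag; and for every vertex, the bags containing it form a connected subtree. Here edge (a,b) lies in no bag, so the decomposition is invalid.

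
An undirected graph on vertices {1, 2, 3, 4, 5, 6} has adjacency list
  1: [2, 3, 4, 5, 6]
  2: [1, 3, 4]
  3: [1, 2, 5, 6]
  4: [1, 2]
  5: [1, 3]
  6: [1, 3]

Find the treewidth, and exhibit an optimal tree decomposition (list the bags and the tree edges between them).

Treewidth 2.
Bags: B1 = {1, 2, 3}  B2 = {1, 2, 4}  B3 = {1, 3, 6}  B4 = {1, 3, 5}
Tree: B1–B2, B1–B3, B1–B4

Each bag holds 3 vertices, so the decomposition has width 2, which upper-bounds the treewidth. Conversely, {1, 2, 3} is a clique of size 3, and the vertices of any clique must share a bag in every tree decomposition; so some bag has ≥ 3 vertices and tw(G) ≥ 2. Combining the bounds, tw(G) = 2.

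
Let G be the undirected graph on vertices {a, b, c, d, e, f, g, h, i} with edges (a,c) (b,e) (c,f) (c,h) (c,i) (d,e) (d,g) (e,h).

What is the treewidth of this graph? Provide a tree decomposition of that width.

Treewidth 1.
One such decomposition:
Bags: B1 = {c, i}  B2 = {c, h}  B3 = {c, f}  B4 = {a, c}  B5 = {e, h}  B6 = {d, e}  B7 = {d, g}  B8 = {b, e}
Tree: B1–B2, B2–B3, B3–B4, B2–B5, B5–B6, B6–B7, B6–B8

Each bag holds 2 vertices, so the decomposition has width 1, which upper-bounds the treewidth. G has an edge, so its treewidth is at least 1. The upper and lower bounds meet at 1, so that is the treewidth.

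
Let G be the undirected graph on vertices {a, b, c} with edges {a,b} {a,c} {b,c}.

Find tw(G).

A width-2 tree decomposition is:
Bags: B1 = {a, b, c}
Tree: (single bag)
A single bag containing all 3 vertices is trivially a valid decomposition of width 2. On the other hand G contains the 3-clique {a, b, c}. A clique must lie in a single bag of any decomposition, so no decomposition can have width below 2. Hence tw(G) = 2 exactly.

2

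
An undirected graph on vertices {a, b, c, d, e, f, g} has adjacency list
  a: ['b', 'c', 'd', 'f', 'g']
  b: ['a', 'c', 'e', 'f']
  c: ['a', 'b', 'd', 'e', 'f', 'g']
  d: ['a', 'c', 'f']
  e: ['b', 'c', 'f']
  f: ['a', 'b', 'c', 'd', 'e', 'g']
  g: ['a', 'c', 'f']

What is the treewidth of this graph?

3

A width-3 tree decomposition is:
Bags: B1 = {a, c, d, f}  B2 = {a, b, c, f}  B3 = {b, c, e, f}  B4 = {a, c, f, g}
Tree: B1–B2, B2–B3, B1–B4
The largest bag has 4 vertices, giving width 3; this decomposition certifies tw(G) ≤ 3. For the lower bound, the 4 vertices {b, c, e, f} are pairwise adjacent, and any tree decomposition puts a clique entirely inside one bag — forcing width ≥ 3. Hence tw(G) = 3 exactly.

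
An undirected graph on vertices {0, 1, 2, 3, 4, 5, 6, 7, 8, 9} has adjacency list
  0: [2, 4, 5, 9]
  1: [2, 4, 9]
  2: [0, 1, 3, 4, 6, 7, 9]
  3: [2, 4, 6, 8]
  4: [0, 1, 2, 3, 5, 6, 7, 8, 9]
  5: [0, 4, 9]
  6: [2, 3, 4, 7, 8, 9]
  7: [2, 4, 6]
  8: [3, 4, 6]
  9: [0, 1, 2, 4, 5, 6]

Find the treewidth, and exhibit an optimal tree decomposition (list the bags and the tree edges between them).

Treewidth 3.
One optimal decomposition is:
Bags: B1 = {2, 3, 4, 6}  B2 = {2, 4, 6, 7}  B3 = {3, 4, 6, 8}  B4 = {2, 4, 6, 9}  B5 = {1, 2, 4, 9}  B6 = {0, 2, 4, 9}  B7 = {0, 4, 5, 9}
Tree: B1–B2, B1–B3, B2–B4, B4–B5, B5–B6, B6–B7

Each bag holds 4 vertices, so the decomposition has width 3, which upper-bounds the treewidth. For the lower bound, the 4 vertices {3, 4, 6, 8} are pairwise adjacent, and any tree decomposition puts a clique entirely inside one bag — forcing width ≥ 3. The upper and lower bounds meet at 3, so that is the treewidth.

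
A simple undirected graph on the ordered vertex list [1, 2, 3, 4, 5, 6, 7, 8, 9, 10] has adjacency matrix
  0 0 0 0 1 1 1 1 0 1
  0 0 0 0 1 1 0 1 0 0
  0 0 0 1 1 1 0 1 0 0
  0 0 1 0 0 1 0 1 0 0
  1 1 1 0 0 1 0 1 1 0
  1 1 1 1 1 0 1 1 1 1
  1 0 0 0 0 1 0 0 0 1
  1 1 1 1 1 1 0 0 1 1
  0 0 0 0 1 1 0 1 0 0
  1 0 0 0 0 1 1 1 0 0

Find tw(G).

3

A width-3 tree decomposition is:
Bags: B1 = {2, 5, 6, 8}  B2 = {3, 5, 6, 8}  B3 = {5, 6, 8, 9}  B4 = {3, 4, 6, 8}  B5 = {1, 5, 6, 8}  B6 = {1, 6, 8, 10}  B7 = {1, 6, 7, 10}
Tree: B1–B2, B1–B3, B2–B4, B3–B5, B5–B6, B6–B7
Every bag has size at most 4, so the width is 4 − 1 = 3 and tw(G) ≤ 3. On the other hand G contains the 4-clique {1, 6, 8, 10}. A clique must lie in a single bag of any decomposition, so no decomposition can have width below 3. Hence tw(G) = 3 exactly.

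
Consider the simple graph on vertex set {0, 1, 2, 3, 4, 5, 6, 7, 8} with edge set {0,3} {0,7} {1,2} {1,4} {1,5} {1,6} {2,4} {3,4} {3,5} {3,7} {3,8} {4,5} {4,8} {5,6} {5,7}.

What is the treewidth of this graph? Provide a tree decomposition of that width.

Each bag holds 3 vertices, so the decomposition has width 2, which upper-bounds the treewidth. On the other hand G contains the 3-clique {1, 2, 4}. A clique must lie in a single bag of any decomposition, so no decomposition can have width below 2. Therefore the treewidth is 2.

Treewidth 2.
Bags: B1 = {3, 4, 5}  B2 = {1, 4, 5}  B3 = {3, 5, 7}  B4 = {1, 2, 4}  B5 = {0, 3, 7}  B6 = {3, 4, 8}  B7 = {1, 5, 6}
Tree: B1–B2, B1–B3, B2–B4, B3–B5, B1–B6, B2–B7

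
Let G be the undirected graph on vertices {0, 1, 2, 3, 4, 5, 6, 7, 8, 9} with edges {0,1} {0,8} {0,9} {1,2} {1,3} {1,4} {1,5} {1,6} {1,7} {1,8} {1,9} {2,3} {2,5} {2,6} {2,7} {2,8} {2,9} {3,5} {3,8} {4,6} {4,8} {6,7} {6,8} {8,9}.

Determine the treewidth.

A width-3 tree decomposition is:
Bags: B1 = {1, 2, 6, 7}  B2 = {1, 2, 6, 8}  B3 = {1, 2, 8, 9}  B4 = {1, 2, 3, 8}  B5 = {1, 2, 3, 5}  B6 = {1, 4, 6, 8}  B7 = {0, 1, 8, 9}
Tree: B1–B2, B2–B3, B3–B4, B4–B5, B2–B6, B3–B7
Every bag has size at most 4, so the width is 4 − 1 = 3 and tw(G) ≤ 3. On the other hand G contains the 4-clique {0, 1, 8, 9}. A clique must lie in a single bag of any decomposition, so no decomposition can have width below 3. The upper and lower bounds meet at 3, so that is the treewidth.

3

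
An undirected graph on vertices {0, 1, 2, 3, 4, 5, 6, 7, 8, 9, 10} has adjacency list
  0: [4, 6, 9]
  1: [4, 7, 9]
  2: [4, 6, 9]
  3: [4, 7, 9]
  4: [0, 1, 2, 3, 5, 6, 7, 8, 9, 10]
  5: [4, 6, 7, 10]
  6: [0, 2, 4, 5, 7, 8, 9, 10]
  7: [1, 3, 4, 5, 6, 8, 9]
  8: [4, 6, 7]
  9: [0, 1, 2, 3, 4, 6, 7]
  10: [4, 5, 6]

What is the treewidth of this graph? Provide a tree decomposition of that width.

Treewidth 3.
One optimal decomposition is:
Bags: B1 = {4, 5, 6, 7}  B2 = {4, 6, 7, 8}  B3 = {4, 6, 7, 9}  B4 = {3, 4, 7, 9}  B5 = {2, 4, 6, 9}  B6 = {0, 4, 6, 9}  B7 = {1, 4, 7, 9}  B8 = {4, 5, 6, 10}
Tree: B1–B2, B2–B3, B3–B4, B3–B5, B3–B6, B4–B7, B1–B8

The largest bag has 4 vertices, giving width 3; this decomposition certifies tw(G) ≤ 3. For the lower bound, the 4 vertices {1, 4, 7, 9} are pairwise adjacent, and any tree decomposition puts a clique entirely inside one bag — forcing width ≥ 3. Hence tw(G) = 3 exactly.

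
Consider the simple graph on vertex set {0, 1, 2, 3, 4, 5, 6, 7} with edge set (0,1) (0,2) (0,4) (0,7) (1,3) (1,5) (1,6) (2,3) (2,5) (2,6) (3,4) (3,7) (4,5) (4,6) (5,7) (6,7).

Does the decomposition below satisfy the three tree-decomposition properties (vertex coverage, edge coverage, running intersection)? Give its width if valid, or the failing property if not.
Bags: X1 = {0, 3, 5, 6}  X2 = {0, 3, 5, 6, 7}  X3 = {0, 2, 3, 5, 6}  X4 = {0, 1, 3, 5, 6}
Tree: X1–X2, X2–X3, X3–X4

No — vertex 4 appears in no bag.

A tree decomposition must satisfy three properties: every vertex lies in some bag; for every edge, both endpoints lie together in some bag; and for every vertex, the bags containing it form a connected subtree. Here vertex 4 appears in no bag, so the decomposition is invalid.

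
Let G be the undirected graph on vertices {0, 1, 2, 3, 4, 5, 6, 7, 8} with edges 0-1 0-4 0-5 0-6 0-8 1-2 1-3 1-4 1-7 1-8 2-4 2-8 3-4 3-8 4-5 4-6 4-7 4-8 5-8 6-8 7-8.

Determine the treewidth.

A width-3 tree decomposition is:
Bags: B1 = {0, 4, 6, 8}  B2 = {0, 1, 4, 8}  B3 = {1, 2, 4, 8}  B4 = {1, 3, 4, 8}  B5 = {1, 4, 7, 8}  B6 = {0, 4, 5, 8}
Tree: B1–B2, B2–B3, B2–B4, B3–B5, B1–B6
The largest bag has 4 vertices, giving width 3; this decomposition certifies tw(G) ≤ 3. Conversely, {0, 1, 4, 8} is a clique of size 4, and the vertices of any clique must share a bag in every tree decomposition; so some bag has ≥ 4 vertices and tw(G) ≥ 3. The upper and lower bounds meet at 3, so that is the treewidth.

3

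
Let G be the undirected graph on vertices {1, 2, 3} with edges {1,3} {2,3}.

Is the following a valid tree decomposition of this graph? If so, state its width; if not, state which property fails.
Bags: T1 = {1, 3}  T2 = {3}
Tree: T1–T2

A tree decomposition must satisfy three properties: every vertex lies in some bag; for every edge, both endpoints lie together in some bag; and for every vertex, the bags containing it form a connected subtree. Here vertex 2 appears in no bag, so the decomposition is invalid.

No — vertex 2 appears in no bag.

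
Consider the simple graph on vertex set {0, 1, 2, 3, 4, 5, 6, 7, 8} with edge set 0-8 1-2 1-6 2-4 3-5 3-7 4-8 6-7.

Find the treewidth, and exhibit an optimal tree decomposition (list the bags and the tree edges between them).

Every bag has size at most 2, so the width is 2 − 1 = 1 and tw(G) ≤ 1. G has an edge, so its treewidth is at least 1. Hence tw(G) = 1 exactly.

Treewidth 1.
Bags: B1 = {0, 8}  B2 = {4, 8}  B3 = {2, 4}  B4 = {1, 2}  B5 = {1, 6}  B6 = {6, 7}  B7 = {3, 7}  B8 = {3, 5}
Tree: B1–B2, B2–B3, B3–B4, B4–B5, B5–B6, B6–B7, B7–B8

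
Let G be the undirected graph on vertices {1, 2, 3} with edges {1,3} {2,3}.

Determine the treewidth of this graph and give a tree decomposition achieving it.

Treewidth 1.
Bags: B1 = {2, 3}  B2 = {1, 3}
Tree: B1–B2

Every bag has size at most 2, so the width is 2 − 1 = 1 and tw(G) ≤ 1. Any graph with an edge has treewidth ≥ 1, and G has the edge 2–3. The upper and lower bounds meet at 1, so that is the treewidth.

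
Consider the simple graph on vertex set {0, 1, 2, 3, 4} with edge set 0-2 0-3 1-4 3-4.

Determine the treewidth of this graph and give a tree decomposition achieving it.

Every bag has size at most 2, so the width is 2 − 1 = 1 and tw(G) ≤ 1. Any graph with an edge has treewidth ≥ 1, and G has the edge 4–1. Hence tw(G) = 1 exactly.

Treewidth 1.
One such decomposition:
Bags: B1 = {1, 4}  B2 = {3, 4}  B3 = {0, 3}  B4 = {0, 2}
Tree: B1–B2, B2–B3, B3–B4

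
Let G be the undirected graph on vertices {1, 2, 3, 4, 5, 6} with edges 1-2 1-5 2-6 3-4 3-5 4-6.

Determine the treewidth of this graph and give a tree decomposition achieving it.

Every bag has size at most 3, so the width is 3 − 1 = 2 and tw(G) ≤ 2. For the lower bound, G contains the cycle 5–3–4–6–2–1–5, so G is not a forest; only forests have treewidth ≤ 1, hence tw(G) ≥ 2. Combining the bounds, tw(G) = 2.

Treewidth 2.
One optimal decomposition is:
Bags: B1 = {3, 4, 5}  B2 = {4, 5, 6}  B3 = {2, 5, 6}  B4 = {1, 2, 5}
Tree: B1–B2, B2–B3, B3–B4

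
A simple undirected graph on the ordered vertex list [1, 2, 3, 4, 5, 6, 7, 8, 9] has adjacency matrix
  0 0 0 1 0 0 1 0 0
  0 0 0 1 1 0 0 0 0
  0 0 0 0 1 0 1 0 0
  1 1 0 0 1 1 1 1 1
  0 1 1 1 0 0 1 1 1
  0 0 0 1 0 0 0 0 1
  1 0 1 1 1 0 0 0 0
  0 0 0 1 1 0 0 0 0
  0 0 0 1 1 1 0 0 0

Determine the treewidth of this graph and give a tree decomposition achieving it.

Treewidth 2.
Bags: B1 = {4, 5, 7}  B2 = {4, 5, 9}  B3 = {1, 4, 7}  B4 = {4, 6, 9}  B5 = {4, 5, 8}  B6 = {2, 4, 5}  B7 = {3, 5, 7}
Tree: B1–B2, B1–B3, B2–B4, B2–B5, B2–B6, B1–B7

The largest bag has 3 vertices, giving width 2; this decomposition certifies tw(G) ≤ 2. For the lower bound, the 3 vertices {3, 5, 7} are pairwise adjacent, and any tree decomposition puts a clique entirely inside one bag — forcing width ≥ 2. Combining the bounds, tw(G) = 2.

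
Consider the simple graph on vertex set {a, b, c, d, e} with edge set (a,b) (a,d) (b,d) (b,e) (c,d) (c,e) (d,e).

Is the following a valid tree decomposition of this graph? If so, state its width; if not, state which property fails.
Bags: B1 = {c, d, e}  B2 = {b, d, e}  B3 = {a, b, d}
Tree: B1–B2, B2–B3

Yes; width 2.

Vertex coverage: the bags together contain {a, b, c, d, e}, the full vertex set. Edge coverage: each edge of G has both endpoints in at least one bag. Running intersection: for every vertex, the bags containing it form a connected subtree. All three properties hold, so this is a valid tree decomposition of width max|bag| − 1 = 2, and hence tw(G) ≤ 2.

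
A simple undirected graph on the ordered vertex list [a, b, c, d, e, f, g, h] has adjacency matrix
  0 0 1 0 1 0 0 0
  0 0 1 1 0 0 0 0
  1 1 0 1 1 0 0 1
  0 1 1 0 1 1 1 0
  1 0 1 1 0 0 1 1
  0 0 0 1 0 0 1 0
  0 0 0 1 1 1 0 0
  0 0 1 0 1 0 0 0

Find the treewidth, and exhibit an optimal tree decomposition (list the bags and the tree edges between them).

Treewidth 2.
One such decomposition:
Bags: B1 = {d, f, g}  B2 = {d, e, g}  B3 = {c, d, e}  B4 = {c, e, h}  B5 = {a, c, e}  B6 = {b, c, d}
Tree: B1–B2, B2–B3, B3–B4, B4–B5, B3–B6

Every bag has size at most 3, so the width is 3 − 1 = 2 and tw(G) ≤ 2. Conversely, {d, e, g} is a clique of size 3, and the vertices of any clique must share a bag in every tree decomposition; so some bag has ≥ 3 vertices and tw(G) ≥ 2. Combining the bounds, tw(G) = 2.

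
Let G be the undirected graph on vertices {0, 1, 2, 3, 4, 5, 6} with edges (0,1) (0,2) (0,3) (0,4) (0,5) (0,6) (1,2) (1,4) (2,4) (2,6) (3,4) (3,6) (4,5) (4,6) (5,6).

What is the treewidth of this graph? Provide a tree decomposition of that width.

Each bag holds 4 vertices, so the decomposition has width 3, which upper-bounds the treewidth. On the other hand G contains the 4-clique {0, 1, 2, 4}. A clique must lie in a single bag of any decomposition, so no decomposition can have width below 3. Therefore the treewidth is 3.

Treewidth 3.
Bags: B1 = {0, 1, 2, 4}  B2 = {0, 2, 4, 6}  B3 = {0, 3, 4, 6}  B4 = {0, 4, 5, 6}
Tree: B1–B2, B2–B3, B3–B4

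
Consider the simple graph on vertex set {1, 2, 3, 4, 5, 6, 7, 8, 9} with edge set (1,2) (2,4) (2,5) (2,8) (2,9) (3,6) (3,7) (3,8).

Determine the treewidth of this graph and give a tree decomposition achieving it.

Treewidth 1.
One such decomposition:
Bags: B1 = {2, 8}  B2 = {1, 2}  B3 = {2, 9}  B4 = {2, 4}  B5 = {3, 8}  B6 = {3, 7}  B7 = {3, 6}  B8 = {2, 5}
Tree: B1–B2, B2–B3, B2–B4, B1–B5, B5–B6, B6–B7, B3–B8

Each bag holds 2 vertices, so the decomposition has width 1, which upper-bounds the treewidth. Any graph with an edge has treewidth ≥ 1, and G has the edge 8–2. Hence tw(G) = 1 exactly.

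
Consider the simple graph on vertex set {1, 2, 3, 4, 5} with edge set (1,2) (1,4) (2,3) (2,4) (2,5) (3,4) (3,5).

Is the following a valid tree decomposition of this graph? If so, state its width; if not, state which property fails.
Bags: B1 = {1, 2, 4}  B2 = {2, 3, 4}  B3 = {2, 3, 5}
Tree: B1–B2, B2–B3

Checking the three conditions: (i) the bags cover all of {1, 2, 3, 4, 5}; (ii) for each edge, some bag contains both endpoints; (iii) the bags containing any fixed vertex form a subtree. All hold, so the decomposition is valid with width 3 − 1 = 2.

Yes; width 2.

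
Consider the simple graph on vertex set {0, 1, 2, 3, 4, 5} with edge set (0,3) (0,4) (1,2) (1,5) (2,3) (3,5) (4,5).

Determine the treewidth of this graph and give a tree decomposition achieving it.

Treewidth 2.
One such decomposition:
Bags: B1 = {1, 2, 3}  B2 = {1, 3, 5}  B3 = {0, 3, 5}  B4 = {0, 4, 5}
Tree: B1–B2, B2–B3, B3–B4

Every bag has size at most 3, so the width is 3 − 1 = 2 and tw(G) ≤ 2. Since 2–1–5–3–2 is a cycle in G, G is not acyclic. Forests are exactly the graphs of treewidth ≤ 1, so tw(G) ≥ 2. Combining the bounds, tw(G) = 2.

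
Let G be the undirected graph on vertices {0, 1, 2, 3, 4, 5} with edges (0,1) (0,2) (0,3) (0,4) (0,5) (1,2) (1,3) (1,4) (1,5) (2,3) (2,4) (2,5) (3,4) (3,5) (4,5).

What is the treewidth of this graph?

A width-5 tree decomposition is:
Bags: B1 = {0, 1, 2, 3, 4, 5}
Tree: (single bag)
With just one bag of size 6, the width is 6 − 1 = 5, so tw(G) ≤ 5. For the lower bound, the 6 vertices {0, 1, 2, 3, 4, 5} are pairwise adjacent, and any tree decomposition puts a clique entirely inside one bag — forcing width ≥ 5. Hence tw(G) = 5 exactly.

5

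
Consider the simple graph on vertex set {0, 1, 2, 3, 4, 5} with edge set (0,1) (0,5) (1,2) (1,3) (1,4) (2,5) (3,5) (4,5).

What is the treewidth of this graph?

2

A width-2 tree decomposition is:
Bags: B1 = {1, 3, 5}  B2 = {1, 4, 5}  B3 = {0, 1, 5}  B4 = {1, 2, 5}
Tree: B1–B2, B2–B3, B3–B4
Every bag has size at most 3, so the width is 3 − 1 = 2 and tw(G) ≤ 2. For the lower bound, G contains the cycle 3–1–4–5–3, so G is not a forest; only forests have treewidth ≤ 1, hence tw(G) ≥ 2. The upper and lower bounds meet at 2, so that is the treewidth.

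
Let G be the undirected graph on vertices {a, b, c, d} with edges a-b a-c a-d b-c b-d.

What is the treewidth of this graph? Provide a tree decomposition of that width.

The largest bag has 3 vertices, giving width 2; this decomposition certifies tw(G) ≤ 2. Conversely, {a, b, d} is a clique of size 3, and the vertices of any clique must share a bag in every tree decomposition; so some bag has ≥ 3 vertices and tw(G) ≥ 2. Therefore the treewidth is 2.

Treewidth 2.
Bags: B1 = {a, b, c}  B2 = {a, b, d}
Tree: B1–B2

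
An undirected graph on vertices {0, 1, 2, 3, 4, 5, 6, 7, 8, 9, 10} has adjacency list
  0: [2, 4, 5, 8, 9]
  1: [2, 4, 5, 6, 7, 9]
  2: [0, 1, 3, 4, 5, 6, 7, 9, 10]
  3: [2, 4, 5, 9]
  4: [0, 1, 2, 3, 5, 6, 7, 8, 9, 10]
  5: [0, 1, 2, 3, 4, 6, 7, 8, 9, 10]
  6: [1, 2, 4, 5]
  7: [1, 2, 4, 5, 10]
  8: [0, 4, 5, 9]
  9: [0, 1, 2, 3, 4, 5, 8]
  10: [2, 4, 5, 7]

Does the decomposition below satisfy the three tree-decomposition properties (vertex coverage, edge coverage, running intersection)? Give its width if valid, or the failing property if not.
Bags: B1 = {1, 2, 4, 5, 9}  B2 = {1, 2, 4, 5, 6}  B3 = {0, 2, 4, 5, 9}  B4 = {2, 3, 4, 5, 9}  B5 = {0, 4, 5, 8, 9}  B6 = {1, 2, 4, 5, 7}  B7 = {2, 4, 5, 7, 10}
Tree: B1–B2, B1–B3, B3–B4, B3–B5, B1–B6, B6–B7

Every vertex of G appears in some bag (union = {0, 1, 2, 3, 4, 5, 6, 7, 8, 9, 10}); every edge is covered by a bag; and for each vertex v the set of bags containing v is connected in the bag tree. The decomposition is therefore valid. The largest bag has 5 vertices, so the width is 4.

Yes; width 4.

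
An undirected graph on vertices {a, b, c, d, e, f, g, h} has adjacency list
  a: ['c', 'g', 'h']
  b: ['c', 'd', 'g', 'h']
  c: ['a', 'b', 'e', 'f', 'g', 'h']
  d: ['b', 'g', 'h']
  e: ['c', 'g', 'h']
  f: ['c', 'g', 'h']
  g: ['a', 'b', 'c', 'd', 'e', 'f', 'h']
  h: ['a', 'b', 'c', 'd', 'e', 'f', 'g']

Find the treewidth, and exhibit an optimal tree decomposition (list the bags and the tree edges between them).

Treewidth 3.
One optimal decomposition is:
Bags: B1 = {b, d, g, h}  B2 = {b, c, g, h}  B3 = {a, c, g, h}  B4 = {c, e, g, h}  B5 = {c, f, g, h}
Tree: B1–B2, B2–B3, B2–B4, B2–B5

Each bag holds 4 vertices, so the decomposition has width 3, which upper-bounds the treewidth. On the other hand G contains the 4-clique {b, d, g, h}. A clique must lie in a single bag of any decomposition, so no decomposition can have width below 3. The upper and lower bounds meet at 3, so that is the treewidth.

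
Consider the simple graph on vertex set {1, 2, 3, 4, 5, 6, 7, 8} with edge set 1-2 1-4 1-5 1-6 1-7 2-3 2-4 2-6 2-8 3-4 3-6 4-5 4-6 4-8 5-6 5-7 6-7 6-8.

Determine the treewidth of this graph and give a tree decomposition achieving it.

Treewidth 3.
One optimal decomposition is:
Bags: B1 = {2, 3, 4, 6}  B2 = {1, 2, 4, 6}  B3 = {2, 4, 6, 8}  B4 = {1, 4, 5, 6}  B5 = {1, 5, 6, 7}
Tree: B1–B2, B1–B3, B2–B4, B4–B5

The largest bag has 4 vertices, giving width 3; this decomposition certifies tw(G) ≤ 3. For the lower bound, the 4 vertices {2, 4, 6, 8} are pairwise adjacent, and any tree decomposition puts a clique entirely inside one bag — forcing width ≥ 3. The upper and lower bounds meet at 3, so that is the treewidth.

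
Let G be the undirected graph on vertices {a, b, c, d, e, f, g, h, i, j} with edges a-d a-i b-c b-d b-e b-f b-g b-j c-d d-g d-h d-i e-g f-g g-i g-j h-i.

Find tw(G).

A width-2 tree decomposition is:
Bags: B1 = {b, e, g}  B2 = {b, g, j}  B3 = {b, d, g}  B4 = {d, g, i}  B5 = {a, d, i}  B6 = {b, c, d}  B7 = {b, f, g}  B8 = {d, h, i}
Tree: B1–B2, B1–B3, B3–B4, B4–B5, B3–B6, B1–B7, B5–B8
Each bag holds 3 vertices, so the decomposition has width 2, which upper-bounds the treewidth. On the other hand G contains the 3-clique {b, c, d}. A clique must lie in a single bag of any decomposition, so no decomposition can have width below 2. Combining the bounds, tw(G) = 2.

2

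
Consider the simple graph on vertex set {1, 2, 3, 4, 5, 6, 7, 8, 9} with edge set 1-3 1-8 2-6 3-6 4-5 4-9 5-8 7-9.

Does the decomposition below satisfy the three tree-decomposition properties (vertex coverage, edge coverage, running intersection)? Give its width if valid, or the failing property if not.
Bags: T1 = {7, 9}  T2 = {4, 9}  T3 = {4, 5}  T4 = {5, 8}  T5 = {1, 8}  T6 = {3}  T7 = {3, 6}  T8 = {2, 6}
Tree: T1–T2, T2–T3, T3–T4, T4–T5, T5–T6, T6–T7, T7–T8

A tree decomposition must satisfy three properties: every vertex lies in some bag; for every edge, both endpoints lie together in some bag; and for every vertex, the bags containing it form a connected subtree. Here edge (1,3) lies in no bag, so the decomposition is invalid.

No — edge (1,3) lies in no bag.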